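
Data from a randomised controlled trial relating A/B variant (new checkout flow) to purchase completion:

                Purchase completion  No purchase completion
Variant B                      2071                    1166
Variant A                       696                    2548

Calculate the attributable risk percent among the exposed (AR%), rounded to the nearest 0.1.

Cells: a = 2071, b = 1166, c = 696, d = 2548.
Risk in exposed = 2071/3237 = 0.63979; risk in unexposed = 696/3244 = 0.21455.
RR = 0.63979/0.21455 = 2.98201
AR% = (RR − 1)/RR × 100 = (2.98201 − 1)/2.98201 × 100 = 66.4656%

66.5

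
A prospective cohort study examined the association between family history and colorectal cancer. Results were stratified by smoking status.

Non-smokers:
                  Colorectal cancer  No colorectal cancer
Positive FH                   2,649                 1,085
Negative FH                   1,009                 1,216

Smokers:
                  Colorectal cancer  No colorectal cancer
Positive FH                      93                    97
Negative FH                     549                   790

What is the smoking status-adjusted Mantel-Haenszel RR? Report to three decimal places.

1.528

RR_MH = Σ(aᵢ·n₀ᵢ/nᵢ) / Σ(cᵢ·n₁ᵢ/nᵢ), with n₁ᵢ = aᵢ+bᵢ (exposed), n₀ᵢ = cᵢ+dᵢ (unexposed), nᵢ = n₁ᵢ+n₀ᵢ.
Stratum 1 (Non-smokers): n₁ = 3734, n₀ = 2225, n = 5959; a·n₀/n = 2649·2225/5959 = 989.0963; c·n₁/n = 1009·3734/5959 = 632.2547
Stratum 2 (Smokers): n₁ = 190, n₀ = 1339, n = 1529; a·n₀/n = 93·1339/1529 = 81.4434; c·n₁/n = 549·190/1529 = 68.2211
RR_MH = (989.0963 + 81.4434) / (632.2547 + 68.2211) = 1070.5398 / 700.4758 = 1.52830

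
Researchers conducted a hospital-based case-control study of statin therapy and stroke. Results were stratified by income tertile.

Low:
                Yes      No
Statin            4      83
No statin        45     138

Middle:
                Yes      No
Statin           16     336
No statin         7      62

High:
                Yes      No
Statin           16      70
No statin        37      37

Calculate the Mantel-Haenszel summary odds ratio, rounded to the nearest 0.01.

0.23

OR_MH = Σ(aᵢdᵢ/nᵢ) / Σ(bᵢcᵢ/nᵢ), where nᵢ is the stratum total.
Stratum 1 (Low): n = 270; a·d/n = 4·138/270 = 2.0444; b·c/n = 83·45/270 = 13.8333
Stratum 2 (Middle): n = 421; a·d/n = 16·62/421 = 2.3563; b·c/n = 336·7/421 = 5.5867
Stratum 3 (High): n = 160; a·d/n = 16·37/160 = 3.7000; b·c/n = 70·37/160 = 16.1875
OR_MH = (2.0444 + 2.3563 + 3.7000) / (13.8333 + 5.5867 + 16.1875) = 8.1007 / 35.6075 = 0.22750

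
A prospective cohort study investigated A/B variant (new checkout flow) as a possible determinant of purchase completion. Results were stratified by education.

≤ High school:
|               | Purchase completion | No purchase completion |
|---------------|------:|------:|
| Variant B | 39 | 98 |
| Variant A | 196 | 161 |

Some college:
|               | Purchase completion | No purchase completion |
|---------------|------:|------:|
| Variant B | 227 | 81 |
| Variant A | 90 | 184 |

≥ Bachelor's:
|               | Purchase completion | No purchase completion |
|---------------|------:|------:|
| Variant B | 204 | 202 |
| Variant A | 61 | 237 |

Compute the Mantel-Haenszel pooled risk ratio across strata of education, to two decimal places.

1.61

RR_MH = Σ(aᵢ·n₀ᵢ/nᵢ) / Σ(cᵢ·n₁ᵢ/nᵢ), with n₁ᵢ = aᵢ+bᵢ (exposed), n₀ᵢ = cᵢ+dᵢ (unexposed), nᵢ = n₁ᵢ+n₀ᵢ.
Stratum 1 (≤ High school): n₁ = 137, n₀ = 357, n = 494; a·n₀/n = 39·357/494 = 28.1842; c·n₁/n = 196·137/494 = 54.3563
Stratum 2 (Some college): n₁ = 308, n₀ = 274, n = 582; a·n₀/n = 227·274/582 = 106.8694; c·n₁/n = 90·308/582 = 47.6289
Stratum 3 (≥ Bachelor's): n₁ = 406, n₀ = 298, n = 704; a·n₀/n = 204·298/704 = 86.3523; c·n₁/n = 61·406/704 = 35.1790
RR_MH = (28.1842 + 106.8694 + 86.3523) / (54.3563 + 47.6289 + 35.1790) = 221.4059 / 137.1641 = 1.61417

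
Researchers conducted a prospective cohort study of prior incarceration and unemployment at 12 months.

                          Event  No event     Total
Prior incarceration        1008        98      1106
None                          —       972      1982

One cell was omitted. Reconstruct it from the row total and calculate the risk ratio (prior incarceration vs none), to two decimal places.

1.79

The missing cell is in the unexposed row: 1982 − 972 = 1010.
So a = 1008, b = 98, c = 1010, d = 972.
RR = [a/(a+b)] / [c/(c+d)] = (1008/1106) / (1010/1982) = 0.91139/0.50959 = 1.78849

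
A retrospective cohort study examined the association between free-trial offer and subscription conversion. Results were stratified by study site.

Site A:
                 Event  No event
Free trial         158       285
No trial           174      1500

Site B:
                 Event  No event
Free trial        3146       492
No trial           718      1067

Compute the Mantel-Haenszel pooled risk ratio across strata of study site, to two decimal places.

RR_MH = Σ(aᵢ·n₀ᵢ/nᵢ) / Σ(cᵢ·n₁ᵢ/nᵢ), with n₁ᵢ = aᵢ+bᵢ (exposed), n₀ᵢ = cᵢ+dᵢ (unexposed), nᵢ = n₁ᵢ+n₀ᵢ.
Stratum 1 (Site A): n₁ = 443, n₀ = 1674, n = 2117; a·n₀/n = 158·1674/2117 = 124.9372; c·n₁/n = 174·443/2117 = 36.4110
Stratum 2 (Site B): n₁ = 3638, n₀ = 1785, n = 5423; a·n₀/n = 3146·1785/5423 = 1035.5172; c·n₁/n = 718·3638/5423 = 481.6677
RR_MH = (124.9372 + 1035.5172) / (36.4110 + 481.6677) = 1160.4544 / 518.0787 = 2.23992

2.24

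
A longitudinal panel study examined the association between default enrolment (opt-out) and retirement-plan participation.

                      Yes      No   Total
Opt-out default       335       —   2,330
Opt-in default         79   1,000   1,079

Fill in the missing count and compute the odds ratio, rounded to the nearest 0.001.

The missing cell is in the exposed row: 2330 − 335 = 1995.
So a = 335, b = 1995, c = 79, d = 1000.
OR = (a·d)/(b·c) = (335 × 1000) / (1995 × 79) = 335000 / 157605 = 2.12557

2.126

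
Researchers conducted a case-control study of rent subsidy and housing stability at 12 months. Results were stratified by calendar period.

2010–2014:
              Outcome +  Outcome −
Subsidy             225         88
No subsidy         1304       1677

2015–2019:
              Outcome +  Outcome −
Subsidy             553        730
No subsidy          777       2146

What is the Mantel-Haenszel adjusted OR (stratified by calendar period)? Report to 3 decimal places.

2.338

OR_MH = Σ(aᵢdᵢ/nᵢ) / Σ(bᵢcᵢ/nᵢ), where nᵢ is the stratum total.
Stratum 1 (2010–2014): n = 3294; a·d/n = 225·1677/3294 = 114.5492; b·c/n = 88·1304/3294 = 34.8367
Stratum 2 (2015–2019): n = 4206; a·d/n = 553·2146/4206 = 282.1536; b·c/n = 730·777/4206 = 134.8573
OR_MH = (114.5492 + 282.1536) / (34.8367 + 134.8573) = 396.7028 / 169.6940 = 2.33775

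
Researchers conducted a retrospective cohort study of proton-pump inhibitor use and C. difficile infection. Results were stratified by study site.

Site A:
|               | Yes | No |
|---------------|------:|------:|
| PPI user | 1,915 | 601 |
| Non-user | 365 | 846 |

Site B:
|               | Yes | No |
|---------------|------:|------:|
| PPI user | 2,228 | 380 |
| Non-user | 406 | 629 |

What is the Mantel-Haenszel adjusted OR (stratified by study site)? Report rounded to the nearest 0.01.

OR_MH = Σ(aᵢdᵢ/nᵢ) / Σ(bᵢcᵢ/nᵢ), where nᵢ is the stratum total.
Stratum 1 (Site A): n = 3727; a·d/n = 1915·846/3727 = 434.6901; b·c/n = 601·365/3727 = 58.8583
Stratum 2 (Site B): n = 3643; a·d/n = 2228·629/3643 = 384.6862; b·c/n = 380·406/3643 = 42.3497
OR_MH = (434.6901 + 384.6862) / (58.8583 + 42.3497) = 819.3763 / 101.2080 = 8.09596

8.10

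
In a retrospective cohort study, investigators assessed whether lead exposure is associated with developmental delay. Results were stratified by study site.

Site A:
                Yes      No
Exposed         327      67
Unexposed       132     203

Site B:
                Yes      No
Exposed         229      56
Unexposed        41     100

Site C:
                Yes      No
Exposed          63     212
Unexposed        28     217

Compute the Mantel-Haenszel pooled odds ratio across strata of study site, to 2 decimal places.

OR_MH = Σ(aᵢdᵢ/nᵢ) / Σ(bᵢcᵢ/nᵢ), where nᵢ is the stratum total.
Stratum 1 (Site A): n = 729; a·d/n = 327·203/729 = 91.0576; b·c/n = 67·132/729 = 12.1317
Stratum 2 (Site B): n = 426; a·d/n = 229·100/426 = 53.7559; b·c/n = 56·41/426 = 5.3897
Stratum 3 (Site C): n = 520; a·d/n = 63·217/520 = 26.2904; b·c/n = 212·28/520 = 11.4154
OR_MH = (91.0576 + 53.7559 + 26.2904) / (12.1317 + 5.3897 + 11.4154) = 171.1039 / 28.9367 = 5.91303

5.91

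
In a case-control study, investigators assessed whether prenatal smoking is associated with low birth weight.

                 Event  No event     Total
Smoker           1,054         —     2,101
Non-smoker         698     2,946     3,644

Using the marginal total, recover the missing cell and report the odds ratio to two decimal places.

The missing cell is in the exposed row: 2101 − 1054 = 1047.
So a = 1054, b = 1047, c = 698, d = 2946.
OR = (a·d)/(b·c) = (1054 × 2946) / (1047 × 698) = 3105084 / 730806 = 4.24885

4.25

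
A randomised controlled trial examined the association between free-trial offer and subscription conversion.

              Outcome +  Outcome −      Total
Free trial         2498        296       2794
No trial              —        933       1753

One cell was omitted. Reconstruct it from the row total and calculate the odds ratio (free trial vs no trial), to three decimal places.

9.602

The missing cell is in the unexposed row: 1753 − 933 = 820.
So a = 2498, b = 296, c = 820, d = 933.
OR = (a·d)/(b·c) = (2498 × 933) / (296 × 820) = 2330634 / 242720 = 9.60215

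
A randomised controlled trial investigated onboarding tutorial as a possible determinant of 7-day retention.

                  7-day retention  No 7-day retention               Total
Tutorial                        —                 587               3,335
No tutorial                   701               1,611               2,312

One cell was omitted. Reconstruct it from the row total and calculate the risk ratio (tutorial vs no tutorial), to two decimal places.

2.72

The missing cell is in the exposed row: 3335 − 587 = 2748.
So a = 2748, b = 587, c = 701, d = 1611.
RR = [a/(a+b)] / [c/(c+d)] = (2748/3335) / (701/2312) = 0.82399/0.30320 = 2.71763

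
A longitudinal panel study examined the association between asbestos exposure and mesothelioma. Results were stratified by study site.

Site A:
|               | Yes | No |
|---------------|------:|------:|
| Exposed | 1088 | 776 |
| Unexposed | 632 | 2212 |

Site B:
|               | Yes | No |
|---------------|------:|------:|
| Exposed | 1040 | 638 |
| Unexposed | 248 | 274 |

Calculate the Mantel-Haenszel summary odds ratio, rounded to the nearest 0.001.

OR_MH = Σ(aᵢdᵢ/nᵢ) / Σ(bᵢcᵢ/nᵢ), where nᵢ is the stratum total.
Stratum 1 (Site A): n = 4708; a·d/n = 1088·2212/4708 = 511.1844; b·c/n = 776·632/4708 = 104.1699
Stratum 2 (Site B): n = 2200; a·d/n = 1040·274/2200 = 129.5273; b·c/n = 638·248/2200 = 71.9200
OR_MH = (511.1844 + 129.5273) / (104.1699 + 71.9200) = 640.7116 / 176.0899 = 3.63855

3.639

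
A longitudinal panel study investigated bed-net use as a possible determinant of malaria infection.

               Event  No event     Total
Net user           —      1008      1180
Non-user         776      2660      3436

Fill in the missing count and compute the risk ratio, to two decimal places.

0.65

The missing cell is in the exposed row: 1180 − 1008 = 172.
So a = 172, b = 1008, c = 776, d = 2660.
RR = [a/(a+b)] / [c/(c+d)] = (172/1180) / (776/3436) = 0.14576/0.22584 = 0.64541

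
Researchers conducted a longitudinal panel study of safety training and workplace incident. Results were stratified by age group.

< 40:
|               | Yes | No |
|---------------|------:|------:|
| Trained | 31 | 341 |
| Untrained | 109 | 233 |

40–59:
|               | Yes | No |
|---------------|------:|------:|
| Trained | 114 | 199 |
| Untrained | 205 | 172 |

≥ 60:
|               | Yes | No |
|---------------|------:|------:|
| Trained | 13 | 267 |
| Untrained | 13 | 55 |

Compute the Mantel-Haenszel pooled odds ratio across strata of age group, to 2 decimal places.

OR_MH = Σ(aᵢdᵢ/nᵢ) / Σ(bᵢcᵢ/nᵢ), where nᵢ is the stratum total.
Stratum 1 (< 40): n = 714; a·d/n = 31·233/714 = 10.1162; b·c/n = 341·109/714 = 52.0574
Stratum 2 (40–59): n = 690; a·d/n = 114·172/690 = 28.4174; b·c/n = 199·205/690 = 59.1232
Stratum 3 (≥ 60): n = 348; a·d/n = 13·55/348 = 2.0546; b·c/n = 267·13/348 = 9.9741
OR_MH = (10.1162 + 28.4174 + 2.0546) / (52.0574 + 59.1232 + 9.9741) = 40.5882 / 121.1547 = 0.33501

0.34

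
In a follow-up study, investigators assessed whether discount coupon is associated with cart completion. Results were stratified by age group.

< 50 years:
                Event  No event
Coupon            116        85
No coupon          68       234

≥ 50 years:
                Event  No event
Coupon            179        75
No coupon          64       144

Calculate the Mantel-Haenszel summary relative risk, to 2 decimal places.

RR_MH = Σ(aᵢ·n₀ᵢ/nᵢ) / Σ(cᵢ·n₁ᵢ/nᵢ), with n₁ᵢ = aᵢ+bᵢ (exposed), n₀ᵢ = cᵢ+dᵢ (unexposed), nᵢ = n₁ᵢ+n₀ᵢ.
Stratum 1 (< 50 years): n₁ = 201, n₀ = 302, n = 503; a·n₀/n = 116·302/503 = 69.6461; c·n₁/n = 68·201/503 = 27.1730
Stratum 2 (≥ 50 years): n₁ = 254, n₀ = 208, n = 462; a·n₀/n = 179·208/462 = 80.5887; c·n₁/n = 64·254/462 = 35.1861
RR_MH = (69.6461 + 80.5887) / (27.1730 + 35.1861) = 150.2349 / 62.3591 = 2.40919

2.41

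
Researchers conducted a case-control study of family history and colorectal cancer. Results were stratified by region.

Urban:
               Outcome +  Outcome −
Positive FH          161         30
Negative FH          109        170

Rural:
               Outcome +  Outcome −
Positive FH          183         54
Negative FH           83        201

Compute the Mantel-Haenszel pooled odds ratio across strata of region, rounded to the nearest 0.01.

8.28

OR_MH = Σ(aᵢdᵢ/nᵢ) / Σ(bᵢcᵢ/nᵢ), where nᵢ is the stratum total.
Stratum 1 (Urban): n = 470; a·d/n = 161·170/470 = 58.2340; b·c/n = 30·109/470 = 6.9574
Stratum 2 (Rural): n = 521; a·d/n = 183·201/521 = 70.6008; b·c/n = 54·83/521 = 8.6027
OR_MH = (58.2340 + 70.6008) / (6.9574 + 8.6027) = 128.8348 / 15.5601 = 8.27980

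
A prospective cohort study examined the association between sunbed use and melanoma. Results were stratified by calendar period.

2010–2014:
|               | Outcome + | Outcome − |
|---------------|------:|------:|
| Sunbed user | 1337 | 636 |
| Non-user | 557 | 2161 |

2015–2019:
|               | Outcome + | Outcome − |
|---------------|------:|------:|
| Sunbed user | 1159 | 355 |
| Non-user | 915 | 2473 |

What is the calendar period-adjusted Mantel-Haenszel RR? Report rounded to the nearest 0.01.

RR_MH = Σ(aᵢ·n₀ᵢ/nᵢ) / Σ(cᵢ·n₁ᵢ/nᵢ), with n₁ᵢ = aᵢ+bᵢ (exposed), n₀ᵢ = cᵢ+dᵢ (unexposed), nᵢ = n₁ᵢ+n₀ᵢ.
Stratum 1 (2010–2014): n₁ = 1973, n₀ = 2718, n = 4691; a·n₀/n = 1337·2718/4691 = 774.6677; c·n₁/n = 557·1973/4691 = 234.2701
Stratum 2 (2015–2019): n₁ = 1514, n₀ = 3388, n = 4902; a·n₀/n = 1159·3388/4902 = 801.0388; c·n₁/n = 915·1514/4902 = 282.6010
RR_MH = (774.6677 + 801.0388) / (234.2701 + 282.6010) = 1575.7064 / 516.8711 = 3.04855

3.05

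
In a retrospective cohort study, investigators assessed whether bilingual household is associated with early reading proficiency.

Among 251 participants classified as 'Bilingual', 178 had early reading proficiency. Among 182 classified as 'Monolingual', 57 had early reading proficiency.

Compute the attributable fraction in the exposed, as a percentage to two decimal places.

From the description: a = 178, b = 73, c = 57, d = 125.
Risk in exposed = 178/251 = 0.70916; risk in unexposed = 57/182 = 0.31319.
RR = 0.70916/0.31319 = 2.26435
AR% = (RR − 1)/RR × 100 = (2.26435 − 1)/2.26435 × 100 = 55.8371%

55.84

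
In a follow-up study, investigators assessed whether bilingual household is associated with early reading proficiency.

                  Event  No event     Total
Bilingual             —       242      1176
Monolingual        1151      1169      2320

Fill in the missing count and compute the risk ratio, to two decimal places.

The missing cell is in the exposed row: 1176 − 242 = 934.
So a = 934, b = 242, c = 1151, d = 1169.
RR = [a/(a+b)] / [c/(c+d)] = (934/1176) / (1151/2320) = 0.79422/0.49612 = 1.60086

1.60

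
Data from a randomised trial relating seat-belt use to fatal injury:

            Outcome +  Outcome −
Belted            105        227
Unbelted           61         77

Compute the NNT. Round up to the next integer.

Risk in treated group = 105/332 = 0.31627; risk in control = 61/138 = 0.44203.
Absolute risk reduction = 0.44203 − 0.31627 = 0.12576
NNT = 1 / ARR = 1 / 0.12576 = 7.951 → round up → 8

8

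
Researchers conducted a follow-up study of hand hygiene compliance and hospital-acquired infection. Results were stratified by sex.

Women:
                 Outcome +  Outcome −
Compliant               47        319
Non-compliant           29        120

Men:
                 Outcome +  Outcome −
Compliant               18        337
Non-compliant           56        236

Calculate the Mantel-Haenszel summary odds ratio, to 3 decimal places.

0.372

OR_MH = Σ(aᵢdᵢ/nᵢ) / Σ(bᵢcᵢ/nᵢ), where nᵢ is the stratum total.
Stratum 1 (Women): n = 515; a·d/n = 47·120/515 = 10.9515; b·c/n = 319·29/515 = 17.9631
Stratum 2 (Men): n = 647; a·d/n = 18·236/647 = 6.5657; b·c/n = 337·56/647 = 29.1685
OR_MH = (10.9515 + 6.5657) / (17.9631 + 29.1685) = 17.5171 / 47.1316 = 0.37166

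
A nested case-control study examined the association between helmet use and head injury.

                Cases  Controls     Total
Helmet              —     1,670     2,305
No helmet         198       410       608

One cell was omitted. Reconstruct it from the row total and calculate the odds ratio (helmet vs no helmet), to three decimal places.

0.787

The missing cell is in the exposed row: 2305 − 1670 = 635.
So a = 635, b = 1670, c = 198, d = 410.
OR = (a·d)/(b·c) = (635 × 410) / (1670 × 198) = 260350 / 330660 = 0.78736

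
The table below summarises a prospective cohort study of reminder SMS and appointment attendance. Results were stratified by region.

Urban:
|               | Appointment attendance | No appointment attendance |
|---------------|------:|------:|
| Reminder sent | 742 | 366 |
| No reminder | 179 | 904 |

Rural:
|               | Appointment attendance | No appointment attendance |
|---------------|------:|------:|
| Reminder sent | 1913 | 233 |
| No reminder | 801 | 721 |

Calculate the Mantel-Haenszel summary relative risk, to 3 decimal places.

RR_MH = Σ(aᵢ·n₀ᵢ/nᵢ) / Σ(cᵢ·n₁ᵢ/nᵢ), with n₁ᵢ = aᵢ+bᵢ (exposed), n₀ᵢ = cᵢ+dᵢ (unexposed), nᵢ = n₁ᵢ+n₀ᵢ.
Stratum 1 (Urban): n₁ = 1108, n₀ = 1083, n = 2191; a·n₀/n = 742·1083/2191 = 366.7668; c·n₁/n = 179·1108/2191 = 90.5212
Stratum 2 (Rural): n₁ = 2146, n₀ = 1522, n = 3668; a·n₀/n = 1913·1522/3668 = 793.7803; c·n₁/n = 801·2146/3668 = 468.6330
RR_MH = (366.7668 + 793.7803) / (90.5212 + 468.6330) = 1160.5470 / 559.1543 = 2.07554

2.076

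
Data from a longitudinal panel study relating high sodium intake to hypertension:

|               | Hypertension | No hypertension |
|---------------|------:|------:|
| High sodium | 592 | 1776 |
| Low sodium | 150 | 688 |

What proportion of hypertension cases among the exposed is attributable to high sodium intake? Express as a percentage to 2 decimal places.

Cells: a = 592, b = 1776, c = 150, d = 688.
Risk in exposed = 592/2368 = 0.25000; risk in unexposed = 150/838 = 0.17900.
RR = 0.25000/0.17900 = 1.39667
AR% = (RR − 1)/RR × 100 = (1.39667 − 1)/1.39667 × 100 = 28.4010%

28.40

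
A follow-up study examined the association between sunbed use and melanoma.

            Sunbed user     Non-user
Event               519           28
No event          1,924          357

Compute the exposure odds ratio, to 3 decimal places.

3.439

Reading the table with exposure as columns: a = 519 (Sunbed user, case), b = 1924 (Sunbed user, non-case), c = 28 (Non-user, case), d = 357.
OR = (a·d)/(b·c) = (519 × 357) / (1924 × 28) = 185283 / 53872 = 3.43932
The odds of melanoma are about 3.44 times as high in the sunbed user group.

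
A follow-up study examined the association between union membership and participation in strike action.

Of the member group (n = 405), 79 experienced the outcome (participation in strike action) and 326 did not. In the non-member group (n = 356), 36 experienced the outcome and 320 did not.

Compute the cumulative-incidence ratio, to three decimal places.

1.929

From the description: a = 79, b = 326, c = 36, d = 320.
Risk in exposed = 79/405 = 0.19506; risk in unexposed = 36/356 = 0.10112.
RR = 0.19506 / 0.10112 = 1.92894
The risk among the exposed is 1.93 times that among the unexposed.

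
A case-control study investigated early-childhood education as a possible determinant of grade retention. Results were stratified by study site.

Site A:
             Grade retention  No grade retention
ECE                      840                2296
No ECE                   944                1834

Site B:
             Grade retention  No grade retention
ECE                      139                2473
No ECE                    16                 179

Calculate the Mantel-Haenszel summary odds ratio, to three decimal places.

OR_MH = Σ(aᵢdᵢ/nᵢ) / Σ(bᵢcᵢ/nᵢ), where nᵢ is the stratum total.
Stratum 1 (Site A): n = 5914; a·d/n = 840·1834/5914 = 260.4937; b·c/n = 2296·944/5914 = 366.4904
Stratum 2 (Site B): n = 2807; a·d/n = 139·179/2807 = 8.8639; b·c/n = 2473·16/2807 = 14.0962
OR_MH = (260.4937 + 8.8639) / (366.4904 + 14.0962) = 269.3577 / 380.5865 = 0.70774

0.708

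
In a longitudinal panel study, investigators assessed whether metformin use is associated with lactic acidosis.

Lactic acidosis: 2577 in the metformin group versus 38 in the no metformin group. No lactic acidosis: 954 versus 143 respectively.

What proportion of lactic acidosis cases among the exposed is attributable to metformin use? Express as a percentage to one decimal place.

71.2

From the description: a = 2577, b = 954, c = 38, d = 143.
Risk in exposed = 2577/3531 = 0.72982; risk in unexposed = 38/181 = 0.20994.
RR = 0.72982/0.20994 = 3.47626
AR% = (RR − 1)/RR × 100 = (3.47626 − 1)/3.47626 × 100 = 71.2334%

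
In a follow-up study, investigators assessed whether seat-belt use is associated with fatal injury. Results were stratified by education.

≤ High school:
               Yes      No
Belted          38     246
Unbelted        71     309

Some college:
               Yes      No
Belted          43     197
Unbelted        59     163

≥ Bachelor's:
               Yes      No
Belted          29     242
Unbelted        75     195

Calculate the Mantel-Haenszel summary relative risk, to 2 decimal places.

RR_MH = Σ(aᵢ·n₀ᵢ/nᵢ) / Σ(cᵢ·n₁ᵢ/nᵢ), with n₁ᵢ = aᵢ+bᵢ (exposed), n₀ᵢ = cᵢ+dᵢ (unexposed), nᵢ = n₁ᵢ+n₀ᵢ.
Stratum 1 (≤ High school): n₁ = 284, n₀ = 380, n = 664; a·n₀/n = 38·380/664 = 21.7470; c·n₁/n = 71·284/664 = 30.3675
Stratum 2 (Some college): n₁ = 240, n₀ = 222, n = 462; a·n₀/n = 43·222/462 = 20.6623; c·n₁/n = 59·240/462 = 30.6494
Stratum 3 (≥ Bachelor's): n₁ = 271, n₀ = 270, n = 541; a·n₀/n = 29·270/541 = 14.4732; c·n₁/n = 75·271/541 = 37.5693
RR_MH = (21.7470 + 20.6623 + 14.4732) / (30.3675 + 30.6494 + 37.5693) = 56.8825 / 98.5861 = 0.57698

0.58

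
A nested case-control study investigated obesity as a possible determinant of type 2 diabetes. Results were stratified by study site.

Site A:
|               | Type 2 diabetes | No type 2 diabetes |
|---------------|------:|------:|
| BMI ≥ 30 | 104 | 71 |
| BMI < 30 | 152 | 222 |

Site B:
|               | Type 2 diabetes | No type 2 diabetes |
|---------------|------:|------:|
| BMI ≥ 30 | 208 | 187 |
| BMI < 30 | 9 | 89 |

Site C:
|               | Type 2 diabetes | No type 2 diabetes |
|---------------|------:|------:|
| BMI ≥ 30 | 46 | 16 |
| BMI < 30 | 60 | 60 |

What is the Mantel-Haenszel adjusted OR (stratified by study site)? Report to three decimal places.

OR_MH = Σ(aᵢdᵢ/nᵢ) / Σ(bᵢcᵢ/nᵢ), where nᵢ is the stratum total.
Stratum 1 (Site A): n = 549; a·d/n = 104·222/549 = 42.0546; b·c/n = 71·152/549 = 19.6576
Stratum 2 (Site B): n = 493; a·d/n = 208·89/493 = 37.5497; b·c/n = 187·9/493 = 3.4138
Stratum 3 (Site C): n = 182; a·d/n = 46·60/182 = 15.1648; b·c/n = 16·60/182 = 5.2747
OR_MH = (42.0546 + 37.5497 + 15.1648) / (19.6576 + 3.4138 + 5.2747) = 94.7692 / 28.3461 = 3.34329

3.343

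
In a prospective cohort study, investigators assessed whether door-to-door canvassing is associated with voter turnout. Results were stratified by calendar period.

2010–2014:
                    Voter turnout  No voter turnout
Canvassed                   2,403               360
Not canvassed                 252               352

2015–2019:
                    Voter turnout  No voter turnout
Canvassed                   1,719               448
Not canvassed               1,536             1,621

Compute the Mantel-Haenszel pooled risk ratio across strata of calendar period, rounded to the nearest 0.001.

RR_MH = Σ(aᵢ·n₀ᵢ/nᵢ) / Σ(cᵢ·n₁ᵢ/nᵢ), with n₁ᵢ = aᵢ+bᵢ (exposed), n₀ᵢ = cᵢ+dᵢ (unexposed), nᵢ = n₁ᵢ+n₀ᵢ.
Stratum 1 (2010–2014): n₁ = 2763, n₀ = 604, n = 3367; a·n₀/n = 2403·604/3367 = 431.0698; c·n₁/n = 252·2763/3367 = 206.7942
Stratum 2 (2015–2019): n₁ = 2167, n₀ = 3157, n = 5324; a·n₀/n = 1719·3157/5324 = 1019.3244; c·n₁/n = 1536·2167/5324 = 625.1901
RR_MH = (431.0698 + 1019.3244) / (206.7942 + 625.1901) = 1450.3942 / 831.9843 = 1.74330

1.743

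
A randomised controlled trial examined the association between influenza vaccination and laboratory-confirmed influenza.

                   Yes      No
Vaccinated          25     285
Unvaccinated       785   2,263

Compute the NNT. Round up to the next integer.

6

Risk in treated group = 25/310 = 0.08065; risk in control = 785/3048 = 0.25755.
Absolute risk reduction = 0.25755 − 0.08065 = 0.17690
NNT = 1 / ARR = 1 / 0.17690 = 5.653 → round up → 6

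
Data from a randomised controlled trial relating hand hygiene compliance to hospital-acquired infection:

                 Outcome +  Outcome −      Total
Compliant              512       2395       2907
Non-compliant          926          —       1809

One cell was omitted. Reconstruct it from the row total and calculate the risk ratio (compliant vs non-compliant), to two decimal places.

The missing cell is in the unexposed row: 1809 − 926 = 883.
So a = 512, b = 2395, c = 926, d = 883.
RR = [a/(a+b)] / [c/(c+d)] = (512/2907) / (926/1809) = 0.17613/0.51189 = 0.34407

0.34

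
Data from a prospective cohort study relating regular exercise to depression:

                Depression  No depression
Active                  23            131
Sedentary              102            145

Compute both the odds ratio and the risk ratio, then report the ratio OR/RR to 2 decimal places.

0.69

Cells: a = 23, b = 131, c = 102, d = 145.
OR = (23·145)/(131·102) = 3335/13362 = 0.24959
Risk in exposed = 23/154 = 0.14935; risk in unexposed = 102/247 = 0.41296; RR = 0.36166
OR/RR = 0.24959 / 0.36166 = 0.69011
The outcome is not rare, so the OR lies further from 1 than the RR.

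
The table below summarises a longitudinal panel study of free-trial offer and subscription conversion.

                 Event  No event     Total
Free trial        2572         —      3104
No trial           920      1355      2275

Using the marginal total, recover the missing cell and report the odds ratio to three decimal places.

7.121

The missing cell is in the exposed row: 3104 − 2572 = 532.
So a = 2572, b = 532, c = 920, d = 1355.
OR = (a·d)/(b·c) = (2572 × 1355) / (532 × 920) = 3485060 / 489440 = 7.12051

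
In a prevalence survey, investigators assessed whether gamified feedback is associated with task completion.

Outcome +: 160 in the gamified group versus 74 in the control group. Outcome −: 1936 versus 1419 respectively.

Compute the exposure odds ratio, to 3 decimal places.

From the description: a = 160, b = 1936, c = 74, d = 1419.
OR = (a·d)/(b·c) = (160 × 1419) / (1936 × 74) = 227040 / 143264 = 1.58477
The odds of task completion are about 1.58 times as high in the gamified group.

1.585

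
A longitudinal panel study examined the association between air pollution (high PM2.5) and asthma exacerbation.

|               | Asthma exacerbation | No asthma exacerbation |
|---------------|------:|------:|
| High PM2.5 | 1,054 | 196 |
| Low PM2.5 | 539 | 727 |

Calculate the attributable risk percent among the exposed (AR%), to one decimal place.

Cells: a = 1054, b = 196, c = 539, d = 727.
Risk in exposed = 1054/1250 = 0.84320; risk in unexposed = 539/1266 = 0.42575.
RR = 0.84320/0.42575 = 1.98050
AR% = (RR − 1)/RR × 100 = (1.98050 − 1)/1.98050 × 100 = 49.5078%

49.5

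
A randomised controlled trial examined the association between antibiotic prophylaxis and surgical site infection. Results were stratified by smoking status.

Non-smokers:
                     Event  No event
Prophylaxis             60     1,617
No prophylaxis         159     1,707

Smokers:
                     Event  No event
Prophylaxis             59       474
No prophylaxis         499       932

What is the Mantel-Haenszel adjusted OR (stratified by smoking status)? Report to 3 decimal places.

OR_MH = Σ(aᵢdᵢ/nᵢ) / Σ(bᵢcᵢ/nᵢ), where nᵢ is the stratum total.
Stratum 1 (Non-smokers): n = 3543; a·d/n = 60·1707/3543 = 28.9077; b·c/n = 1617·159/3543 = 72.5665
Stratum 2 (Smokers): n = 1964; a·d/n = 59·932/1964 = 27.9980; b·c/n = 474·499/1964 = 120.4308
OR_MH = (28.9077 + 27.9980) / (72.5665 + 120.4308) = 56.9057 / 192.9972 = 0.29485

0.295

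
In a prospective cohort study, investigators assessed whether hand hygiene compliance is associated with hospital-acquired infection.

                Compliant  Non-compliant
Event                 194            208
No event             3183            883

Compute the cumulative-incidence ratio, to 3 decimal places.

Reading the table with exposure as columns: a = 194 (Compliant, case), b = 3183 (Compliant, non-case), c = 208 (Non-compliant, case), d = 883.
Risk in exposed = 194/3377 = 0.05745; risk in unexposed = 208/1091 = 0.19065.
RR = 0.05745 / 0.19065 = 0.30132
The risk is 70% lower among the exposed than among the unexposed.

0.301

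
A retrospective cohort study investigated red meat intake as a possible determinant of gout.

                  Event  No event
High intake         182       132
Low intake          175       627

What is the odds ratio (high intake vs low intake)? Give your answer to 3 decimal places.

4.940

Cells: a = 182, b = 132, c = 175, d = 627.
OR = (a·d)/(b·c) = (182 × 627) / (132 × 175) = 114114 / 23100 = 4.94000
The odds of gout are about 4.94 times as high in the high intake group.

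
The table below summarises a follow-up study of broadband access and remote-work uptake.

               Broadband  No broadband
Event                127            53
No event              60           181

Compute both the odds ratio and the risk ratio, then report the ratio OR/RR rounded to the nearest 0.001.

Reading the table with exposure as columns: a = 127 (Broadband, case), b = 60 (Broadband, non-case), c = 53 (No broadband, case), d = 181.
OR = (127·181)/(60·53) = 22987/3180 = 7.22862
Risk in exposed = 127/187 = 0.67914; risk in unexposed = 53/234 = 0.22650; RR = 2.99849
OR/RR = 7.22862 / 2.99849 = 2.41075
The outcome is not rare, so the OR lies further from 1 than the RR.

2.411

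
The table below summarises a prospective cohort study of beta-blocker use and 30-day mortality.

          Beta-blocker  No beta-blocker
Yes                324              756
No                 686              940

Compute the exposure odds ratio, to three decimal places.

Reading the table with exposure as columns: a = 324 (Beta-blocker, case), b = 686 (Beta-blocker, non-case), c = 756 (No beta-blocker, case), d = 940.
OR = (a·d)/(b·c) = (324 × 940) / (686 × 756) = 304560 / 518616 = 0.58726
Exposure is associated with lower odds of 30-day mortality (OR = 0.59 < 1).

0.587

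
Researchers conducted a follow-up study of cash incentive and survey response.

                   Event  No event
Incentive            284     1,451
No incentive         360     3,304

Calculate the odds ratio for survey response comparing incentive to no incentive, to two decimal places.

Cells: a = 284, b = 1451, c = 360, d = 3304.
OR = (a·d)/(b·c) = (284 × 3304) / (1451 × 360) = 938336 / 522360 = 1.79634
The odds of survey response are about 1.80 times as high in the incentive group.

1.80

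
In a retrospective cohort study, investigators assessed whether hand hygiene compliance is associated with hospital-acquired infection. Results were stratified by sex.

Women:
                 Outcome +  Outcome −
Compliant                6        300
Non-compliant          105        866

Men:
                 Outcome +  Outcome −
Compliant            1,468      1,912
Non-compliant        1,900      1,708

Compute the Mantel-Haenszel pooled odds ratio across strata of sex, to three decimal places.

OR_MH = Σ(aᵢdᵢ/nᵢ) / Σ(bᵢcᵢ/nᵢ), where nᵢ is the stratum total.
Stratum 1 (Women): n = 1277; a·d/n = 6·866/1277 = 4.0689; b·c/n = 300·105/1277 = 24.6672
Stratum 2 (Men): n = 6988; a·d/n = 1468·1708/6988 = 358.8071; b·c/n = 1912·1900/6988 = 519.8626
OR_MH = (4.0689 + 358.8071) / (24.6672 + 519.8626) = 362.8760 / 544.5298 = 0.66640

0.666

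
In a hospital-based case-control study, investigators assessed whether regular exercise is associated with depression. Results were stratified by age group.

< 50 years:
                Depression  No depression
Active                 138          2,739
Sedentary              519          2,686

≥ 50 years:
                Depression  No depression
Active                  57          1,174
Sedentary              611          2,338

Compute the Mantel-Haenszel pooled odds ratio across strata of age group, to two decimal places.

0.23

OR_MH = Σ(aᵢdᵢ/nᵢ) / Σ(bᵢcᵢ/nᵢ), where nᵢ is the stratum total.
Stratum 1 (< 50 years): n = 6082; a·d/n = 138·2686/6082 = 60.9451; b·c/n = 2739·519/6082 = 233.7292
Stratum 2 (≥ 50 years): n = 4180; a·d/n = 57·2338/4180 = 31.8818; b·c/n = 1174·611/4180 = 171.6062
OR_MH = (60.9451 + 31.8818) / (233.7292 + 171.6062) = 92.8269 / 405.3354 = 0.22901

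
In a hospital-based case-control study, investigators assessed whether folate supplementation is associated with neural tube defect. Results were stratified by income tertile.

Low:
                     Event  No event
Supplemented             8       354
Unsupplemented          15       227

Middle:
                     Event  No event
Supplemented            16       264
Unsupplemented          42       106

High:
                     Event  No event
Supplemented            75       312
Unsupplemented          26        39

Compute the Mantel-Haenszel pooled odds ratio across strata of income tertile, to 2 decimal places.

OR_MH = Σ(aᵢdᵢ/nᵢ) / Σ(bᵢcᵢ/nᵢ), where nᵢ is the stratum total.
Stratum 1 (Low): n = 604; a·d/n = 8·227/604 = 3.0066; b·c/n = 354·15/604 = 8.7914
Stratum 2 (Middle): n = 428; a·d/n = 16·106/428 = 3.9626; b·c/n = 264·42/428 = 25.9065
Stratum 3 (High): n = 452; a·d/n = 75·39/452 = 6.4712; b·c/n = 312·26/452 = 17.9469
OR_MH = (3.0066 + 3.9626 + 6.4712) / (8.7914 + 25.9065 + 17.9469) = 13.4405 / 52.6448 = 0.25530

0.26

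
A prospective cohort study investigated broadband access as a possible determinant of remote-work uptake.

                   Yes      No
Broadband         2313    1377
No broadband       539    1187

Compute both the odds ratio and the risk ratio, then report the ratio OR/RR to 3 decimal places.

1.843

Cells: a = 2313, b = 1377, c = 539, d = 1187.
OR = (2313·1187)/(1377·539) = 2745531/742203 = 3.69916
Risk in exposed = 2313/3690 = 0.62683; risk in unexposed = 539/1726 = 0.31228; RR = 2.00725
OR/RR = 3.69916 / 2.00725 = 1.84290
The outcome is not rare, so the OR lies further from 1 than the RR.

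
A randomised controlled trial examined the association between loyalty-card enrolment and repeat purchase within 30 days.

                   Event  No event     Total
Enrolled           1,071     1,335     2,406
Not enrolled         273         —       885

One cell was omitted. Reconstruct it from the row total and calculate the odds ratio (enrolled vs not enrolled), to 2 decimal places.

1.80

The missing cell is in the unexposed row: 885 − 273 = 612.
So a = 1071, b = 1335, c = 273, d = 612.
OR = (a·d)/(b·c) = (1071 × 612) / (1335 × 273) = 655452 / 364455 = 1.79844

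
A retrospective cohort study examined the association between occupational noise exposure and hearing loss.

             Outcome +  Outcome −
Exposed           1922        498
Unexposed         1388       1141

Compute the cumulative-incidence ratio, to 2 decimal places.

Cells: a = 1922, b = 498, c = 1388, d = 1141.
Risk in exposed = 1922/2420 = 0.79421; risk in unexposed = 1388/2529 = 0.54883.
RR = 0.79421 / 0.54883 = 1.44710
The risk among the exposed is 1.45 times that among the unexposed.

1.45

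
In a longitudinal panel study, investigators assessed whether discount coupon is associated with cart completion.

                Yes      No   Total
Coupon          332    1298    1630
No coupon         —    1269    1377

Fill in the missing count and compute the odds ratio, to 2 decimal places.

The missing cell is in the unexposed row: 1377 − 1269 = 108.
So a = 332, b = 1298, c = 108, d = 1269.
OR = (a·d)/(b·c) = (332 × 1269) / (1298 × 108) = 421308 / 140184 = 3.00539

3.01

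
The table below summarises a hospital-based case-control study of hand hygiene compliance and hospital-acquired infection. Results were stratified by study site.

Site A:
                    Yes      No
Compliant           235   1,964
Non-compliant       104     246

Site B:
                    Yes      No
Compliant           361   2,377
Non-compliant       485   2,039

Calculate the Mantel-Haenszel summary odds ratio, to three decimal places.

OR_MH = Σ(aᵢdᵢ/nᵢ) / Σ(bᵢcᵢ/nᵢ), where nᵢ is the stratum total.
Stratum 1 (Site A): n = 2549; a·d/n = 235·246/2549 = 22.6795; b·c/n = 1964·104/2549 = 80.1318
Stratum 2 (Site B): n = 5262; a·d/n = 361·2039/5262 = 139.8858; b·c/n = 2377·485/5262 = 219.0887
OR_MH = (22.6795 + 139.8858) / (80.1318 + 219.0887) = 162.5653 / 299.2206 = 0.54330

0.543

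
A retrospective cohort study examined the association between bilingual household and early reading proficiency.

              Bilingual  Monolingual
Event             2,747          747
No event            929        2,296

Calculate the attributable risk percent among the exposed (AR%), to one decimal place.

Reading the table with exposure as columns: a = 2747 (Bilingual, case), b = 929 (Bilingual, non-case), c = 747 (Monolingual, case), d = 2296.
Risk in exposed = 2747/3676 = 0.74728; risk in unexposed = 747/3043 = 0.24548.
RR = 0.74728/0.24548 = 3.04414
AR% = (RR − 1)/RR × 100 = (3.04414 − 1)/3.04414 × 100 = 67.1500%

67.1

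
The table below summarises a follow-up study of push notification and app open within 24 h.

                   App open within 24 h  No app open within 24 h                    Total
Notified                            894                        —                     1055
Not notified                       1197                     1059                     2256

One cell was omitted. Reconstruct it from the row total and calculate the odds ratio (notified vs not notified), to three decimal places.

4.913

The missing cell is in the exposed row: 1055 − 894 = 161.
So a = 894, b = 161, c = 1197, d = 1059.
OR = (a·d)/(b·c) = (894 × 1059) / (161 × 1197) = 946746 / 192717 = 4.91262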